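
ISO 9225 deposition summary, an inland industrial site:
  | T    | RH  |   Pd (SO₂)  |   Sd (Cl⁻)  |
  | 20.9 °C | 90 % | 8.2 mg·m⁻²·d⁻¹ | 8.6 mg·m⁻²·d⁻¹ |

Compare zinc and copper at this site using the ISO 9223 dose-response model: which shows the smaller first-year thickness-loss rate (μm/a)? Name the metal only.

zinc: temperature factor f = -0.071·(10.9) = -0.7739
  Pd branch = 0.0129·Pd^0.44·e^(0.046·RH+f) = 0.9431 μm/a
  Sd branch = 0.0175·Sd^0.57·e^(0.008·RH+0.085·T) = 0.7243 μm/a
  r_corr = 0.9431 + 0.7243 = 1.667 μm/a
copper: temperature factor f = -0.080·(10.9) = -0.8720
  SO₂ term: 0.0053·8.2^0.26·exp(0.059·90-0.8720) = 0.7749
  Cl⁻ term: 0.01025·8.6^0.27·exp(0.036·90+0.049·20.9) = 1.303
  sum: 0.7749 + 1.303 → r_corr = 2.078 μm/a
Ordering by μm/a: copper (2.08) > zinc (1.67)

zinc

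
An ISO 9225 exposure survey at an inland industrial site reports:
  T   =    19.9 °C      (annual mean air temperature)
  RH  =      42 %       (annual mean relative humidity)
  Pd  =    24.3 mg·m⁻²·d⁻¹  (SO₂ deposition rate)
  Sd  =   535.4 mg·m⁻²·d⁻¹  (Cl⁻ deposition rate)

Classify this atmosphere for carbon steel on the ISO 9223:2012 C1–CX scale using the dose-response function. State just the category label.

C4

carbon steel: T>10 °C ⇒ hinge -0.054·(19.9−10) = -0.5346
  SO₂ term: 1.77·24.3^0.52·exp(0.02·42-0.5346) = 12.62
  Sd branch = 0.102·Sd^0.62·e^(0.033·RH+0.04·T) = 44.46 μm/a
  r_corr = 12.62 + 44.46 = 57.09 μm/a
Category bounds: 50…80 μm/a bracket r_corr ⇒ C4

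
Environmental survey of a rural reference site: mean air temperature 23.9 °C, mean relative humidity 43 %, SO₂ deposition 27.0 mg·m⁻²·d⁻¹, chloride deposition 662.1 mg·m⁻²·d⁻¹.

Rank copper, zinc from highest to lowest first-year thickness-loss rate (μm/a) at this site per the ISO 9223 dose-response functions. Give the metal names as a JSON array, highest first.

copper: temperature factor f = -0.080·(13.9) = -1.1120
  sulphur-dioxide contribution → 0.05192 μm/a
  chloride contribution → 0.898 μm/a
  total first-year rate 0.9499 μm/a
zinc: f(T) = -0.071·(T−10) [T>10 °C] = -0.9869
  sulphur-dioxide contribution → 0.1482 μm/a
  chloride contribution → 7.632 μm/a
  total first-year rate 7.78 μm/a
Ordering by μm/a: zinc (7.78) > copper (0.95)

["zinc", "copper"]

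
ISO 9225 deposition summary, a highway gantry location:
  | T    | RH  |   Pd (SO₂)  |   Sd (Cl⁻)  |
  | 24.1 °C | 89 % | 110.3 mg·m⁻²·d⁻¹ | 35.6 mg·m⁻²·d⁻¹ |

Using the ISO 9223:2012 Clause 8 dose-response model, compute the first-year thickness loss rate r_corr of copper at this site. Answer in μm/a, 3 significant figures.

r_corr = 3.27 μm/a

copper: temperature factor f = -0.080·(14.1) = -1.1280
  SO₂ term: 0.0053·110.3^0.26·exp(0.059·89-1.1280) = 1.112
  Cl⁻ term: 0.01025·35.6^0.27·exp(0.036·89+0.049·24.1) = 2.158
  r_corr = 1.112 + 2.158 = 3.269 μm/a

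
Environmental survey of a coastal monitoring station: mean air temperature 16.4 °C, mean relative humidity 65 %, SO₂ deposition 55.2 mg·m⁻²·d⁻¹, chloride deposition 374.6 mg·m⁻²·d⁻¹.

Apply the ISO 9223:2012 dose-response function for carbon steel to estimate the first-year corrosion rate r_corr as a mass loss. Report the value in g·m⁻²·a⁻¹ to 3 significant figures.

carbon steel: T>10 °C ⇒ hinge -0.054·(16.4−10) = -0.3456
  sulphur-dioxide contribution → 37.01 μm/a
  chloride contribution → 66.17 μm/a
  total first-year rate 103.2 μm/a
Convert to mass loss: 103.2 μm/a × 7.85 g/cm³ = 809.9 g·m⁻²·a⁻¹

r_corr = 810 g·m⁻²·a⁻¹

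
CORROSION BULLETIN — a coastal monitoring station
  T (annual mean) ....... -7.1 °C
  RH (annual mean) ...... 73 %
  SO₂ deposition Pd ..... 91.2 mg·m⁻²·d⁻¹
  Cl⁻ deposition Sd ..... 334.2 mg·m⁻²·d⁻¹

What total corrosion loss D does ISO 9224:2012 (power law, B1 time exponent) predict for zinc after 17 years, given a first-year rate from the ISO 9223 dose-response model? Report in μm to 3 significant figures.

zinc: temperature factor f = +0.038·(-17.1) = -0.6498
  SO₂ term: 0.0129·91.2^0.44·exp(0.046·73-0.6498) = 1.41
  Cl⁻ term: 0.0175·334.2^0.57·exp(0.008·73+0.085·-7.1) = 0.4713
  sum: 1.41 + 0.4713 → r_corr = 1.881 μm/a
ISO 9224: D(t) = r_corr · t^b with b = 0.813 (zinc, B1)
  D(17) = 1.881 × 17^0.813 = 1.881 × 10.01 = 18.83 μm

D(17) = 18.8 μm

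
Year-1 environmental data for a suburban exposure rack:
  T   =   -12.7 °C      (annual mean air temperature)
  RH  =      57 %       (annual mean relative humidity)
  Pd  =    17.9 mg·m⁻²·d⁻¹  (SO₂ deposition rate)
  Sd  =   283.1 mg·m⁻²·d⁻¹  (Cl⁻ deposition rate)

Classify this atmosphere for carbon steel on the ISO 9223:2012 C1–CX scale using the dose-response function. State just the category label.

carbon steel: temperature factor f = +0.150·(-22.7) = -3.4050
  SO₂ term: 1.77·17.9^0.52·exp(0.02·57-3.4050) = 0.8237
  Cl⁻ term: 0.102·283.1^0.62·exp(0.033·57+0.04·-12.7) = 13.34
  r_corr = 0.8237 + 13.34 = 14.16 μm/a
14.2 μm/a falls in (1.3, 25] for carbon steel → category C2

C2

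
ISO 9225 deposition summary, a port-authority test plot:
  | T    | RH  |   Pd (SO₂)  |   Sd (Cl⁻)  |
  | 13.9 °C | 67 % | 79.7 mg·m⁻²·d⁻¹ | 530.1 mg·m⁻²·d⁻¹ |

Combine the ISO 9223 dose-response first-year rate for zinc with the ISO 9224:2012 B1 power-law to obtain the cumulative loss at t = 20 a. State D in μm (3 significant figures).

zinc: f(T) = -0.071·(T−10) [T>10 °C] = -0.2769
  SO₂ term: 0.0129·79.7^0.44·exp(0.046·67-0.2769) = 1.464
  Cl⁻ term: 0.0175·530.1^0.57·exp(0.008·67+0.085·13.9) = 3.482
  r_corr = 1.464 + 3.482 = 4.946 μm/a
ISO 9224: D(t) = r_corr · t^b with b = 0.813 (zinc, B1)
  D(20) = 4.946 × 20^0.813 = 4.946 × 11.42 = 56.49 μm

D(20) = 56.5 μm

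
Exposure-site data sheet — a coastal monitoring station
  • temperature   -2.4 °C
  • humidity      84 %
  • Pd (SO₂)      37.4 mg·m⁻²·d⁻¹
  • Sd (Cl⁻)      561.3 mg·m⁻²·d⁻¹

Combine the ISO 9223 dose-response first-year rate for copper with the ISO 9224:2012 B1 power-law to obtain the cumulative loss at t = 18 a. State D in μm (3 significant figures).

D(18) = 9.90 μm

copper: temperature factor f = +0.126·(-12.4) = -1.5624
  sulphur-dioxide contribution → 0.4046 μm/a
  chloride contribution → 1.036 μm/a
  ⇒ r_corr(copper) = 1.44 μm/a
ISO 9224: D(t) = r_corr · t^b with b = 0.667 (copper, B1)
  D(18) = 1.44 × 18^0.667 = 1.44 × 6.875 = 9.902 μm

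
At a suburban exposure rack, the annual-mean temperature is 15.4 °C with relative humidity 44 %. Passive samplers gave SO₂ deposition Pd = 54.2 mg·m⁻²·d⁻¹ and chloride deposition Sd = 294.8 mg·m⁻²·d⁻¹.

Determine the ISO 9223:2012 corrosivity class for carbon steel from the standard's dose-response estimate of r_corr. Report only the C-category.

C4

carbon steel: T>10 °C ⇒ hinge -0.054·(15.4−10) = -0.2916
  sulphur-dioxide contribution → 25.42 μm/a
  chloride contribution → 27.4 μm/a
  total first-year rate 52.83 μm/a
ISO 9223 Table 2 (carbon steel): 50 < 52.8 ≤ 80 μm/a ⇒ C4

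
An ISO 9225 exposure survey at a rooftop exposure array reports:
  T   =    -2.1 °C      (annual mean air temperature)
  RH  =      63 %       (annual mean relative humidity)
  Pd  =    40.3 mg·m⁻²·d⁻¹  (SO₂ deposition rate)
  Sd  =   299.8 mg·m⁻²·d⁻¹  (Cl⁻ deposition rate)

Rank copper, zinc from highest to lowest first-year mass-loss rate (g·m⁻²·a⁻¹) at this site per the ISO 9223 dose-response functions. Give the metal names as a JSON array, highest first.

copper: temperature factor f = +0.126·(-12.1) = -1.5246
  Pd branch = 0.0053·Pd^0.26·e^(0.059·RH+f) = 0.1241 μm/a
  Cl⁻ term: 0.01025·299.8^0.27·exp(0.036·63+0.049·-2.1) = 0.4166
  r_corr = 0.1241 + 0.4166 = 0.5407 μm/a
  mass loss = 0.5407 μm/a × 8.96 g/cm³ = 4.845 g·m⁻²·a⁻¹
zinc: T≤10 °C ⇒ hinge +0.038·(-2.1−10) = -0.4598
  Pd branch = 0.0129·Pd^0.44·e^(0.046·RH+f) = 0.7513 μm/a
  Sd branch = 0.0175·Sd^0.57·e^(0.008·RH+0.085·T) = 0.6255 μm/a
  sum: 0.7513 + 0.6255 → r_corr = 1.377 μm/a
  mass loss = 1.377 μm/a × 7.14 g/cm³ = 9.83 g·m⁻²·a⁻¹
Ordering by g·m⁻²·a⁻¹: zinc (9.83) > copper (4.85)

["zinc", "copper"]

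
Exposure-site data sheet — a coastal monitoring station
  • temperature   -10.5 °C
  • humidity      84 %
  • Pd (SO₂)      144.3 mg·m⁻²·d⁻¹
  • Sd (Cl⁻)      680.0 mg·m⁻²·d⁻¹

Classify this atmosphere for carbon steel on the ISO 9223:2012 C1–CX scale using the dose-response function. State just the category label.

C4

carbon steel: f(T) = +0.150·(T−10) [T≤10 °C] = -3.0750
  SO₂ term: 1.77·144.3^0.52·exp(0.02·84-3.0750) = 5.82
  Cl⁻ term: 0.102·680.0^0.62·exp(0.033·84+0.04·-10.5) = 61.12
  sum: 5.82 + 61.12 → r_corr = 66.95 μm/a
ISO 9223 Table 2 (carbon steel): 50 < 66.9 ≤ 80 μm/a ⇒ C4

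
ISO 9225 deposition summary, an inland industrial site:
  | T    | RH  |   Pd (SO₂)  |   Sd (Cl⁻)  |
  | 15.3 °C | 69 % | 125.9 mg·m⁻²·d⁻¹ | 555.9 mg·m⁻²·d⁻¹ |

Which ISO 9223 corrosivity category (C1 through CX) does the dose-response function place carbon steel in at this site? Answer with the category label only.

C5

carbon steel: temperature factor f = -0.054·(5.3) = -0.2862
  Pd branch = 1.77·Pd^0.52·e^(0.02·RH+f) = 65.32 μm/a
  Sd branch = 0.102·Sd^0.62·e^(0.033·RH+0.04·T) = 92.29 μm/a
  r_corr = 65.32 + 92.29 = 157.6 μm/a
158 μm/a falls in (80, 200] for carbon steel → category C5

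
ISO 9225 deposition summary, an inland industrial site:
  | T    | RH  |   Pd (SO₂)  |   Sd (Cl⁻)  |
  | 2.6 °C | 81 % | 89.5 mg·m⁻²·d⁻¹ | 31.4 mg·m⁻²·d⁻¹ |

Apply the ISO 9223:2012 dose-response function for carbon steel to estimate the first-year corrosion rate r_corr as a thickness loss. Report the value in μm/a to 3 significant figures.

carbon steel: T≤10 °C ⇒ hinge +0.150·(2.6−10) = -1.1100
  sulphur-dioxide contribution → 30.51 μm/a
  chloride contribution → 13.89 μm/a
  ⇒ r_corr(carbon steel) = 44.4 μm/a

r_corr = 44.4 μm/a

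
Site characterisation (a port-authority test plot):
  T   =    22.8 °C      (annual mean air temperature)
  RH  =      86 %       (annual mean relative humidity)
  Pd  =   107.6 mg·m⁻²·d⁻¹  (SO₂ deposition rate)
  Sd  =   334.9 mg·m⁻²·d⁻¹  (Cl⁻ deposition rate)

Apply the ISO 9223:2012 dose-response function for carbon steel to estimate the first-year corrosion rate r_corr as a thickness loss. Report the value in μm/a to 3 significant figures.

carbon steel: T>10 °C ⇒ hinge -0.054·(22.8−10) = -0.6912
  SO₂ term: 1.77·107.6^0.52·exp(0.02·86-0.6912) = 56.41
  Cl⁻ term: 0.102·334.9^0.62·exp(0.033·86+0.04·22.8) = 159.5
  sum: 56.41 + 159.5 → r_corr = 215.9 μm/a

r_corr = 216 μm/a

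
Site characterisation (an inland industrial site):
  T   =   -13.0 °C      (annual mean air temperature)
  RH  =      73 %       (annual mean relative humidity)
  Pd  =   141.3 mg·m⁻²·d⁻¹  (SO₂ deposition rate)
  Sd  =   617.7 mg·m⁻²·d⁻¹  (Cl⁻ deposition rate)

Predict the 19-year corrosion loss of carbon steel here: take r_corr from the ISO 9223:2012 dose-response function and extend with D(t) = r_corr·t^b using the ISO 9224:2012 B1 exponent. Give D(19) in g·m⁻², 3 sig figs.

D(19) = 1.44e+03 g·m⁻²

carbon steel: temperature factor f = +0.150·(-23.0) = -3.4500
  SO₂ term: 1.77·141.3^0.52·exp(0.02·73-3.4500) = 3.175
  Sd branch = 0.102·Sd^0.62·e^(0.033·RH+0.04·T) = 36.25 μm/a
  r_corr = 3.175 + 36.25 = 39.42 μm/a
Power-law: D(19) = r_corr · 19^0.523
  D(19) = 39.42 × 19^0.523 = 39.42 × 4.664 = 183.9 μm
  Mass loss = 183.9 μm × 7.85 g/cm³ = 1443 g·m⁻²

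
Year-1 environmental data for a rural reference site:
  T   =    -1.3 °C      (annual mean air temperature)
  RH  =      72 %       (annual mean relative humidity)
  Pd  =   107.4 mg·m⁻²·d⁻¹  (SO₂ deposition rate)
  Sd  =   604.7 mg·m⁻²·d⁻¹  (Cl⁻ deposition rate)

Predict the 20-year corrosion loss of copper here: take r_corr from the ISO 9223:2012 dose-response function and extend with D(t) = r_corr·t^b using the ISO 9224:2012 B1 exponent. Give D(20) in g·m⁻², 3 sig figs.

D(20) = 67.8 g·m⁻²

copper: temperature factor f = +0.126·(-11.3) = -1.4238
  Pd branch = 0.0053·Pd^0.26·e^(0.059·RH+f) = 0.3012 μm/a
  Cl⁻ term: 0.01025·604.7^0.27·exp(0.036·72+0.049·-1.3) = 0.724
  sum: 0.3012 + 0.724 → r_corr = 1.025 μm/a
Power-law: D(20) = r_corr · 20^0.667
  D(20) = 1.025 × 20^0.667 = 1.025 × 7.375 = 7.562 μm
  Mass loss = 7.562 μm × 8.96 g/cm³ = 67.75 g·m⁻²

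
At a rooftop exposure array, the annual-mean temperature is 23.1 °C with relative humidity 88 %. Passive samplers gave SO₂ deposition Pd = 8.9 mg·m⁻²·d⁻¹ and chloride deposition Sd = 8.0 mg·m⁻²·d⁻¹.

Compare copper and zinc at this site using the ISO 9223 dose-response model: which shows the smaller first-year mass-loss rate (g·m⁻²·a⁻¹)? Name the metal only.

zinc

copper: T>10 °C ⇒ hinge -0.080·(23.1−10) = -1.0480
  sulphur-dioxide contribution → 0.59 μm/a
  chloride contribution → 1.324 μm/a
  total first-year rate 1.914 μm/a
  mass loss = 1.914 μm/a × 8.96 g/cm³ = 17.15 g·m⁻²·a⁻¹
zinc: f(T) = -0.071·(T−10) [T>10 °C] = -0.9301
  sulphur-dioxide contribution → 0.7628 μm/a
  chloride contribution → 0.8247 μm/a
  ⇒ r_corr(zinc) = 1.587 μm/a
  mass loss = 1.587 μm/a × 7.14 g/cm³ = 11.33 g·m⁻²·a⁻¹
Ordering by g·m⁻²·a⁻¹: copper (17.2) > zinc (11.3)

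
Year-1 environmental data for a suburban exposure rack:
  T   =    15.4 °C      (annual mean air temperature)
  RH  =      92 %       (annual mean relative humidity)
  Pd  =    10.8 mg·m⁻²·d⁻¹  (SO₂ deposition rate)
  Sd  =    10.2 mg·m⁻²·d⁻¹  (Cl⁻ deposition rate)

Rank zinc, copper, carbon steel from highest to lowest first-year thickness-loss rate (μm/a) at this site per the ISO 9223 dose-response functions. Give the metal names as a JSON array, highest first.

["carbon steel", "copper", "zinc"]

zinc: T>10 °C ⇒ hinge -0.071·(15.4−10) = -0.3834
  Pd branch = 0.0129·Pd^0.44·e^(0.046·RH+f) = 1.725 μm/a
  Cl⁻ term: 0.0175·10.2^0.57·exp(0.008·92+0.085·15.4) = 0.5082
  r_corr = 1.725 + 0.5082 = 2.233 μm/a
copper: f(T) = -0.080·(T−10) [T>10 °C] = -0.4320
  SO₂ term: 0.0053·10.8^0.26·exp(0.059·92-0.4320) = 1.454
  Cl⁻ term: 0.01025·10.2^0.27·exp(0.036·92+0.049·15.4) = 1.12
  r_corr = 1.454 + 1.12 = 2.574 μm/a
carbon steel: T>10 °C ⇒ hinge -0.054·(15.4−10) = -0.2916
  Pd branch = 1.77·Pd^0.52·e^(0.02·RH+f) = 28.7 μm/a
  Cl⁻ term: 0.102·10.2^0.62·exp(0.033·92+0.04·15.4) = 16.59
  sum: 28.7 + 16.59 → r_corr = 45.29 μm/a
Ordering by μm/a: carbon steel (45.3) > copper (2.57) > zinc (2.23)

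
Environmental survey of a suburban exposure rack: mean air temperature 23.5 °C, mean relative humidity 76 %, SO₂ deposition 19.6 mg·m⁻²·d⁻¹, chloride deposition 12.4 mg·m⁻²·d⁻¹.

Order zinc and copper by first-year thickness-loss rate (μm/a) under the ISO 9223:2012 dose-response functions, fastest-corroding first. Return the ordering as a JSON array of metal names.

["zinc", "copper"]

zinc: temperature factor f = -0.071·(13.5) = -0.9585
  sulphur-dioxide contribution → 0.6042 μm/a
  chloride contribution → 0.995 μm/a
  total first-year rate 1.599 μm/a
copper: T>10 °C ⇒ hinge -0.080·(23.5−10) = -1.0800
  sulphur-dioxide contribution → 0.3456 μm/a
  chloride contribution → 0.9869 μm/a
  ⇒ r_corr(copper) = 1.333 μm/a
Ordering by μm/a: zinc (1.6) > copper (1.33)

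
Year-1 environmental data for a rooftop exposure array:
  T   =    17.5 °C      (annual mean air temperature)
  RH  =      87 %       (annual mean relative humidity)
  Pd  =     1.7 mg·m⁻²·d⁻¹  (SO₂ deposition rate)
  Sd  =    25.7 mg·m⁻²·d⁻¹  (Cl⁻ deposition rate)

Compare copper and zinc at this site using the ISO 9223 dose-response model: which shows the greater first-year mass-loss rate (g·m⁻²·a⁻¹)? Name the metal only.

copper

copper: temperature factor f = -0.080·(7.5) = -0.6000
  sulphur-dioxide contribution → 0.566 μm/a
  chloride contribution → 1.331 μm/a
  ⇒ r_corr(copper) = 1.897 μm/a
  mass loss = 1.897 μm/a × 8.96 g/cm³ = 16.99 g·m⁻²·a⁻¹
zinc: T>10 °C ⇒ hinge -0.071·(17.5−10) = -0.5325
  sulphur-dioxide contribution → 0.5233 μm/a
  chloride contribution → 0.9885 μm/a
  ⇒ r_corr(zinc) = 1.512 μm/a
  mass loss = 1.512 μm/a × 7.14 g/cm³ = 10.79 g·m⁻²·a⁻¹
Ordering by g·m⁻²·a⁻¹: copper (17) > zinc (10.8)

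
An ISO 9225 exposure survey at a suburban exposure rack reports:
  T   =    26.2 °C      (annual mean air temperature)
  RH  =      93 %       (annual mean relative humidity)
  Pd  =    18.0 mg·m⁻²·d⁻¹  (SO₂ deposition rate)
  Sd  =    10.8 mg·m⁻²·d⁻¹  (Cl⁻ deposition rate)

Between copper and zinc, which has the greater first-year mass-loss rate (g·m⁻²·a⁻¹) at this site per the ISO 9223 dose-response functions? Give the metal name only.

copper

copper: f(T) = -0.080·(T−10) [T>10 °C] = -1.2960
  Pd branch = 0.0053·Pd^0.26·e^(0.059·RH+f) = 0.7426 μm/a
  Sd branch = 0.01025·Sd^0.27·e^(0.036·RH+0.049·T) = 2.001 μm/a
  sum: 0.7426 + 2.001 → r_corr = 2.744 μm/a
  mass loss = 2.744 μm/a × 8.96 g/cm³ = 24.59 g·m⁻²·a⁻¹
zinc: f(T) = -0.071·(T−10) [T>10 °C] = -1.1502
  SO₂ term: 0.0129·18.0^0.44·exp(0.046·93-1.1502) = 1.05
  Sd branch = 0.0175·Sd^0.57·e^(0.008·RH+0.085·T) = 1.325 μm/a
  r_corr = 1.05 + 1.325 = 2.376 μm/a
  mass loss = 2.376 μm/a × 7.14 g/cm³ = 16.96 g·m⁻²·a⁻¹
Ordering by g·m⁻²·a⁻¹: copper (24.6) > zinc (17)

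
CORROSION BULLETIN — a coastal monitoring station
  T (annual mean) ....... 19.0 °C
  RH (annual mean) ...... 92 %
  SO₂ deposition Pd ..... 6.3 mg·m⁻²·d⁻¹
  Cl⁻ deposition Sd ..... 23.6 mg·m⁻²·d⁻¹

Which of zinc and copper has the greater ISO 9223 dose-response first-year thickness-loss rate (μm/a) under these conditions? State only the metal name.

zinc: f(T) = -0.071·(T−10) [T>10 °C] = -0.6390
  sulphur-dioxide contribution → 1.054 μm/a
  chloride contribution → 1.113 μm/a
  ⇒ r_corr(zinc) = 2.167 μm/a
copper: T>10 °C ⇒ hinge -0.080·(19.0−10) = -0.7200
  sulphur-dioxide contribution → 0.9479 μm/a
  chloride contribution → 1.675 μm/a
  ⇒ r_corr(copper) = 2.623 μm/a
Ordering by μm/a: copper (2.62) > zinc (2.17)

copper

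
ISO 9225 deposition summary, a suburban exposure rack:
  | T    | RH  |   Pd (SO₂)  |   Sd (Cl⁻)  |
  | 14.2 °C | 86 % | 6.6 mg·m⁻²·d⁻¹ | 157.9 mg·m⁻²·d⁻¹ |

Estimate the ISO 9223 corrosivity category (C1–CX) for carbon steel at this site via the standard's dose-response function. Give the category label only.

C5

carbon steel: T>10 °C ⇒ hinge -0.054·(14.2−10) = -0.2268
  Pd branch = 1.77·Pd^0.52·e^(0.02·RH+f) = 21.02 μm/a
  Cl⁻ term: 0.102·157.9^0.62·exp(0.033·86+0.04·14.2) = 70.93
  sum: 21.02 + 70.93 → r_corr = 91.95 μm/a
91.9 μm/a falls in (80, 200] for carbon steel → category C5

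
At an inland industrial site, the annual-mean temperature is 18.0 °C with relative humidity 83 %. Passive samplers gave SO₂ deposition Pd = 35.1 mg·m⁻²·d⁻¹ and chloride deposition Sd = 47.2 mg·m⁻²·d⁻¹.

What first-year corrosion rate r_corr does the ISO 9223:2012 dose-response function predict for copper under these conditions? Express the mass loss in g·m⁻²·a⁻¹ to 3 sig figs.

copper: T>10 °C ⇒ hinge -0.080·(18.0−10) = -0.6400
  sulphur-dioxide contribution → 0.9437 μm/a
  chloride contribution → 1.391 μm/a
  total first-year rate 2.335 μm/a
Convert to mass loss: 2.335 μm/a × 8.96 g/cm³ = 20.92 g·m⁻²·a⁻¹

r_corr = 20.9 g·m⁻²·a⁻¹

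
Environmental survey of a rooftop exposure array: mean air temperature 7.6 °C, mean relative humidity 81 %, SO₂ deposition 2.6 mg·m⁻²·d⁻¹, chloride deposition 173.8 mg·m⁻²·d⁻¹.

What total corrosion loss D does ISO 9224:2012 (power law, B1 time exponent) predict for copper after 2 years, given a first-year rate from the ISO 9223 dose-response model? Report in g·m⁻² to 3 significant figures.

copper: temperature factor f = +0.126·(-2.4) = -0.3024
  SO₂ term: 0.0053·2.6^0.26·exp(0.059·81-0.3024) = 0.5975
  Sd branch = 0.01025·Sd^0.27·e^(0.036·RH+0.049·T) = 1.106 μm/a
  r_corr = 0.5975 + 1.106 = 1.703 μm/a
ISO 9224: D(t) = r_corr · t^b with b = 0.667 (copper, B1)
  D(2) = 1.703 × 2^0.667 = 1.703 × 1.588 = 2.704 μm
  Mass loss = 2.704 μm × 8.96 g/cm³ = 24.23 g·m⁻²

D(2) = 24.2 g·m⁻²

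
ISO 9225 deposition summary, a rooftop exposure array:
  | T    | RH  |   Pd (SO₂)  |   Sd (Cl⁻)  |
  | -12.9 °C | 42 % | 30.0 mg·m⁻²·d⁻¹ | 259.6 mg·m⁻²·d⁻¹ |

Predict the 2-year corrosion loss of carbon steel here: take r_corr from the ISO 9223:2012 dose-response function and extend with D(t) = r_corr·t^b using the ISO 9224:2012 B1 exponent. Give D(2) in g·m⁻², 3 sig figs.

carbon steel: temperature factor f = +0.150·(-22.9) = -3.4350
  SO₂ term: 1.77·30.0^0.52·exp(0.02·42-3.4350) = 0.7746
  Sd branch = 0.102·Sd^0.62·e^(0.033·RH+0.04·T) = 7.644 μm/a
  sum: 0.7746 + 7.644 → r_corr = 8.418 μm/a
Long-term exponent b (ISO 9224 Table 2, B1) = 0.523
  D(2) = 8.418 × 2^0.523 = 8.418 × 1.437 = 12.1 μm
  Mass loss = 12.1 μm × 7.85 g/cm³ = 94.96 g·m⁻²

D(2) = 95.0 g·m⁻²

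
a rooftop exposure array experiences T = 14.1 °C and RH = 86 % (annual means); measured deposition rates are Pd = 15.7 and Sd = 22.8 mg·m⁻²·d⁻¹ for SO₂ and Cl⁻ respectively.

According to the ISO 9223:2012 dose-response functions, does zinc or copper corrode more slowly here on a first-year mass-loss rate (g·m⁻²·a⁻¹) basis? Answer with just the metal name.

zinc

zinc: f(T) = -0.071·(T−10) [T>10 °C] = -0.2911
  sulphur-dioxide contribution → 1.692 μm/a
  chloride contribution → 0.6861 μm/a
  ⇒ r_corr(zinc) = 2.378 μm/a
  mass loss = 2.378 μm/a × 7.14 g/cm³ = 16.98 g·m⁻²·a⁻¹
copper: f(T) = -0.080·(T−10) [T>10 °C] = -0.3280
  sulphur-dioxide contribution → 1.248 μm/a
  chloride contribution → 1.052 μm/a
  total first-year rate 2.3 μm/a
  mass loss = 2.3 μm/a × 8.96 g/cm³ = 20.61 g·m⁻²·a⁻¹
Ordering by g·m⁻²·a⁻¹: copper (20.6) > zinc (17)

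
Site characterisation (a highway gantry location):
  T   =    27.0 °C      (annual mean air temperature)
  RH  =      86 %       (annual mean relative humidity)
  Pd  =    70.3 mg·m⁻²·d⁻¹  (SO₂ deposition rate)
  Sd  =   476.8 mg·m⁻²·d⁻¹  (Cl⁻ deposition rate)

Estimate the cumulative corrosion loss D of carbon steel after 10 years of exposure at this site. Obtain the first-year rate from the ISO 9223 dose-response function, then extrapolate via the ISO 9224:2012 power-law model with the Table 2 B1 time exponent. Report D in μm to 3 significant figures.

D(10) = 903 μm

carbon steel: f(T) = -0.054·(T−10) [T>10 °C] = -0.9180
  sulphur-dioxide contribution → 36.03 μm/a
  chloride contribution → 234.8 μm/a
  ⇒ r_corr(carbon steel) = 270.9 μm/a
ISO 9224: D(t) = r_corr · t^b with b = 0.523 (carbon steel, B1)
  D(10) = 270.9 × 10^0.523 = 270.9 × 3.334 = 903.1 μm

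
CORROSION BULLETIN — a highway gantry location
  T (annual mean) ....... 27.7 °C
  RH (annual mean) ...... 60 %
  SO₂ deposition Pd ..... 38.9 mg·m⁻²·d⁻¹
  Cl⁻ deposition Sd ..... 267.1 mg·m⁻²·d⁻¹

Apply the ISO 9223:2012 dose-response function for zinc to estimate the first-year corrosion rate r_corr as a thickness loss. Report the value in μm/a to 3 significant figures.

zinc: temperature factor f = -0.071·(17.7) = -1.2567
  Pd branch = 0.0129·Pd^0.44·e^(0.046·RH+f) = 0.2904 μm/a
  Cl⁻ term: 0.0175·267.1^0.57·exp(0.008·60+0.085·27.7) = 7.199
  sum: 0.2904 + 7.199 → r_corr = 7.489 μm/a

r_corr = 7.49 μm/a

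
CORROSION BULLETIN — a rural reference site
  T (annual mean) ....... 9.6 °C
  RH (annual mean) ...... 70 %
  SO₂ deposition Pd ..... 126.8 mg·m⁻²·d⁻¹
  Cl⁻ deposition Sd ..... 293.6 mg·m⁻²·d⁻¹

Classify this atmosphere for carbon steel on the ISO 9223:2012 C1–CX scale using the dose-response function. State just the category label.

C5

carbon steel: temperature factor f = +0.150·(-0.4) = -0.0600
  SO₂ term: 1.77·126.8^0.52·exp(0.02·70-0.0600) = 83.86
  Sd branch = 0.102·Sd^0.62·e^(0.033·RH+0.04·T) = 51.12 μm/a
  r_corr = 83.86 + 51.12 = 135 μm/a
Category bounds: 80…200 μm/a bracket r_corr ⇒ C5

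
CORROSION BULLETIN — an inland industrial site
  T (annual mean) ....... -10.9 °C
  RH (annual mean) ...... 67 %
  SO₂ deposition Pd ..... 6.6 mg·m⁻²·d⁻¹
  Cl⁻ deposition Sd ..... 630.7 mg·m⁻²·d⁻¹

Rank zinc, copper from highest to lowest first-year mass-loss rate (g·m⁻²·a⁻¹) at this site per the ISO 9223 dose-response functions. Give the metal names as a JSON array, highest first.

zinc: T≤10 °C ⇒ hinge +0.038·(-10.9−10) = -0.7942
  SO₂ term: 0.0129·6.6^0.44·exp(0.046·67-0.7942) = 0.2916
  Cl⁻ term: 0.0175·630.7^0.57·exp(0.008·67+0.085·-10.9) = 0.467
  sum: 0.2916 + 0.467 → r_corr = 0.7586 μm/a
  mass loss = 0.7586 μm/a × 7.14 g/cm³ = 5.417 g·m⁻²·a⁻¹
copper: f(T) = +0.126·(T−10) [T≤10 °C] = -2.6334
  SO₂ term: 0.0053·6.6^0.26·exp(0.059·67-2.6334) = 0.03239
  Cl⁻ term: 0.01025·630.7^0.27·exp(0.036·67+0.049·-10.9) = 0.3822
  r_corr = 0.03239 + 0.3822 = 0.4145 μm/a
  mass loss = 0.4145 μm/a × 8.96 g/cm³ = 3.714 g·m⁻²·a⁻¹
Ordering by g·m⁻²·a⁻¹: zinc (5.42) > copper (3.71)

["zinc", "copper"]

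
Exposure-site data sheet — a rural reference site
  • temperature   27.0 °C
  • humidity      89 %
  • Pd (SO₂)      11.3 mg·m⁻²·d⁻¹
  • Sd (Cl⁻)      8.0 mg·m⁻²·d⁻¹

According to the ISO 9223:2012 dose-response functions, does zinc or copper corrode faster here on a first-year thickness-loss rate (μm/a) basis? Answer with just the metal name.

zinc: temperature factor f = -0.071·(17.0) = -1.2070
  SO₂ term: 0.0129·11.3^0.44·exp(0.046·89-1.2070) = 0.6726
  Cl⁻ term: 0.0175·8.0^0.57·exp(0.008·89+0.085·27.0) = 1.158
  sum: 0.6726 + 1.158 → r_corr = 1.831 μm/a
copper: T>10 °C ⇒ hinge -0.080·(27.0−10) = -1.3600
  SO₂ term: 0.0053·11.3^0.26·exp(0.059·89-1.3600) = 0.4874
  Cl⁻ term: 0.01025·8.0^0.27·exp(0.036·89+0.049·27.0) = 1.662
  r_corr = 0.4874 + 1.662 = 2.149 μm/a
Ordering by μm/a: copper (2.15) > zinc (1.83)

copper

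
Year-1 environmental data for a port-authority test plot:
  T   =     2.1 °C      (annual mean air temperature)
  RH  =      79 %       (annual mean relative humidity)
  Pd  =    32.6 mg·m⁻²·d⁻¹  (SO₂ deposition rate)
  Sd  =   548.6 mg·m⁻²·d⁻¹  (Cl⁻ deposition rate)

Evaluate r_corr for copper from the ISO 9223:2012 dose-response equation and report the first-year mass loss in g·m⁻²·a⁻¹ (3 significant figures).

r_corr = 14.2 g·m⁻²·a⁻¹

copper: T≤10 °C ⇒ hinge +0.126·(2.1−10) = -0.9954
  sulphur-dioxide contribution → 0.5125 μm/a
  chloride contribution → 1.072 μm/a
  total first-year rate 1.584 μm/a
Convert to mass loss: 1.584 μm/a × 8.96 g/cm³ = 14.2 g·m⁻²·a⁻¹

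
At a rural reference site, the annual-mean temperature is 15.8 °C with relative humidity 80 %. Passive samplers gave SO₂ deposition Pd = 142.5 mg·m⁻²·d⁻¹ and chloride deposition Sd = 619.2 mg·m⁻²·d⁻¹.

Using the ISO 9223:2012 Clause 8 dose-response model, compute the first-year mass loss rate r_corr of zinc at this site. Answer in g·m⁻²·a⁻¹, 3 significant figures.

zinc: T>10 °C ⇒ hinge -0.071·(15.8−10) = -0.4118
  SO₂ term: 0.0129·142.5^0.44·exp(0.046·80-0.4118) = 3.004
  Sd branch = 0.0175·Sd^0.57·e^(0.008·RH+0.085·T) = 4.961 μm/a
  r_corr = 3.004 + 4.961 = 7.965 μm/a
Convert to mass loss: 7.965 μm/a × 7.14 g/cm³ = 56.87 g·m⁻²·a⁻¹

r_corr = 56.9 g·m⁻²·a⁻¹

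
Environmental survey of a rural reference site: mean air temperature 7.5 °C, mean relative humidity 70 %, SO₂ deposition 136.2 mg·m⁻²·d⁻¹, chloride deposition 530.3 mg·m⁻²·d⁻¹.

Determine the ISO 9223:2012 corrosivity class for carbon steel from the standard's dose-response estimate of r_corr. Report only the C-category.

carbon steel: T≤10 °C ⇒ hinge +0.150·(7.5−10) = -0.3750
  sulphur-dioxide contribution → 63.52 μm/a
  chloride contribution → 67.81 μm/a
  total first-year rate 131.3 μm/a
Category bounds: 80…200 μm/a bracket r_corr ⇒ C5

C5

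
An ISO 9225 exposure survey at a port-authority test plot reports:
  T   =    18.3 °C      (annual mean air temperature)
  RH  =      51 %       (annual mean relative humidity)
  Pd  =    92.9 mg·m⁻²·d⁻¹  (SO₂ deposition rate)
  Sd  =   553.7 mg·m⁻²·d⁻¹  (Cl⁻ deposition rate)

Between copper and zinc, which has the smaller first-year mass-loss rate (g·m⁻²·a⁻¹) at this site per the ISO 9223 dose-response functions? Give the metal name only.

copper

copper: f(T) = -0.080·(T−10) [T>10 °C] = -0.6640
  Pd branch = 0.0053·Pd^0.26·e^(0.059·RH+f) = 0.1796 μm/a
  Sd branch = 0.01025·Sd^0.27·e^(0.036·RH+0.049·T) = 0.8674 μm/a
  r_corr = 0.1796 + 0.8674 = 1.047 μm/a
  mass loss = 1.047 μm/a × 8.96 g/cm³ = 9.381 g·m⁻²·a⁻¹
zinc: T>10 °C ⇒ hinge -0.071·(18.3−10) = -0.5893
  SO₂ term: 0.0129·92.9^0.44·exp(0.046·51-0.5893) = 0.5488
  Sd branch = 0.0175·Sd^0.57·e^(0.008·RH+0.085·T) = 4.565 μm/a
  sum: 0.5488 + 4.565 → r_corr = 5.114 μm/a
  mass loss = 5.114 μm/a × 7.14 g/cm³ = 36.51 g·m⁻²·a⁻¹
Ordering by g·m⁻²·a⁻¹: zinc (36.5) > copper (9.38)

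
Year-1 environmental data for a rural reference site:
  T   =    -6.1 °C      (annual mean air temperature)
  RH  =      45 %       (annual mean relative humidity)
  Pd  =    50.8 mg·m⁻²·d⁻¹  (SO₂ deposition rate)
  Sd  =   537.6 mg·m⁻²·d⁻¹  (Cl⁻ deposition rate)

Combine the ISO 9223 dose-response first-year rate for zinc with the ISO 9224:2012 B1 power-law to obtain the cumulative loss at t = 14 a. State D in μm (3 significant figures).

D(14) = 7.26 μm

zinc: temperature factor f = +0.038·(-16.1) = -0.6118
  sulphur-dioxide contribution → 0.3122 μm/a
  chloride contribution → 0.5377 μm/a
  total first-year rate 0.8499 μm/a
Power-law: D(14) = r_corr · 14^0.813
  D(14) = 0.8499 × 14^0.813 = 0.8499 × 8.547 = 7.264 μm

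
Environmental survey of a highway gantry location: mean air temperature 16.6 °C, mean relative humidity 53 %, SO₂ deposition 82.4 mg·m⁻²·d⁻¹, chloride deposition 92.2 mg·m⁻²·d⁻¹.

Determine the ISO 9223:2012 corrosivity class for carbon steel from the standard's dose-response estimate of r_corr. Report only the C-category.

carbon steel: f(T) = -0.054·(T−10) [T>10 °C] = -0.3564
  Pd branch = 1.77·Pd^0.52·e^(0.02·RH+f) = 35.47 μm/a
  Cl⁻ term: 0.102·92.2^0.62·exp(0.033·53+0.04·16.6) = 18.82
  r_corr = 35.47 + 18.82 = 54.29 μm/a
ISO 9223 Table 2 (carbon steel): 50 < 54.3 ≤ 80 μm/a ⇒ C4

C4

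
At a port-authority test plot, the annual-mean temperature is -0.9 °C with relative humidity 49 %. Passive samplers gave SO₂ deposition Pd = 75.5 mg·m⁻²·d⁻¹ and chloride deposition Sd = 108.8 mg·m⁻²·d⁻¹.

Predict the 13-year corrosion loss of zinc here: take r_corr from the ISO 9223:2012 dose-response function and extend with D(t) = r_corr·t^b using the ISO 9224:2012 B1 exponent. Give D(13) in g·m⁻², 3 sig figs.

zinc: temperature factor f = +0.038·(-10.9) = -0.4142
  SO₂ term: 0.0129·75.5^0.44·exp(0.046·49-0.4142) = 0.5444
  Sd branch = 0.0175·Sd^0.57·e^(0.008·RH+0.085·T) = 0.3475 μm/a
  sum: 0.5444 + 0.3475 → r_corr = 0.8919 μm/a
ISO 9224: D(t) = r_corr · t^b with b = 0.813 (zinc, B1)
  D(13) = 0.8919 × 13^0.813 = 0.8919 × 8.047 = 7.177 μm
  Mass loss = 7.177 μm × 7.14 g/cm³ = 51.24 g·m⁻²

D(13) = 51.2 g·m⁻²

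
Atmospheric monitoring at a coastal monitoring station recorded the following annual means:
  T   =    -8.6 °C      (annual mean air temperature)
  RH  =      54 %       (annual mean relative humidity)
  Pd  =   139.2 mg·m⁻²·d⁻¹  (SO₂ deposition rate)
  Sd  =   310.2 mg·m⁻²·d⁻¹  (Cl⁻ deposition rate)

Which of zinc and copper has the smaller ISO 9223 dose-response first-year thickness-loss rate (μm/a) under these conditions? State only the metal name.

zinc: f(T) = +0.038·(T−10) [T≤10 °C] = -0.7068
  SO₂ term: 0.0129·139.2^0.44·exp(0.046·54-0.7068) = 0.6693
  Cl⁻ term: 0.0175·310.2^0.57·exp(0.008·54+0.085·-8.6) = 0.3415
  r_corr = 0.6693 + 0.3415 = 1.011 μm/a
copper: T≤10 °C ⇒ hinge +0.126·(-8.6−10) = -2.3436
  Pd branch = 0.0053·Pd^0.26·e^(0.059·RH+f) = 0.04441 μm/a
  Cl⁻ term: 0.01025·310.2^0.27·exp(0.036·54+0.049·-8.6) = 0.2212
  sum: 0.04441 + 0.2212 → r_corr = 0.2656 μm/a
Ordering by μm/a: zinc (1.01) > copper (0.266)

copper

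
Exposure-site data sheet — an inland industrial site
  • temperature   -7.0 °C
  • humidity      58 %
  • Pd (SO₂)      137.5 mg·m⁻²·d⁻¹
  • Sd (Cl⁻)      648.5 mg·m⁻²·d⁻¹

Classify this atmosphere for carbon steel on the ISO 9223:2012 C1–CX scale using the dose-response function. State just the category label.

carbon steel: T≤10 °C ⇒ hinge +0.150·(-7.0−10) = -2.5500
  sulphur-dioxide contribution → 5.705 μm/a
  chloride contribution → 28.95 μm/a
  total first-year rate 34.65 μm/a
ISO 9223 Table 2 (carbon steel): 25 < 34.7 ≤ 50 μm/a ⇒ C3

C3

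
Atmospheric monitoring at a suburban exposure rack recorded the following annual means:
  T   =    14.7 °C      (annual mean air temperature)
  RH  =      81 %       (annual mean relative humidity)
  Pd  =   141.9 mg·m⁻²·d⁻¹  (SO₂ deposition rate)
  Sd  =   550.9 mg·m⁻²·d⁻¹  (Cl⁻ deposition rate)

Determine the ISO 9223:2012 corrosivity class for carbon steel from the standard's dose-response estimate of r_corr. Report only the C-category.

carbon steel: f(T) = -0.054·(T−10) [T>10 °C] = -0.2538
  Pd branch = 1.77·Pd^0.52·e^(0.02·RH+f) = 91.27 μm/a
  Sd branch = 0.102·Sd^0.62·e^(0.033·RH+0.04·T) = 133.1 μm/a
  sum: 91.27 + 133.1 → r_corr = 224.4 μm/a
ISO 9223 Table 2 (carbon steel): 200 < 224 ≤ 700 μm/a ⇒ CX

CX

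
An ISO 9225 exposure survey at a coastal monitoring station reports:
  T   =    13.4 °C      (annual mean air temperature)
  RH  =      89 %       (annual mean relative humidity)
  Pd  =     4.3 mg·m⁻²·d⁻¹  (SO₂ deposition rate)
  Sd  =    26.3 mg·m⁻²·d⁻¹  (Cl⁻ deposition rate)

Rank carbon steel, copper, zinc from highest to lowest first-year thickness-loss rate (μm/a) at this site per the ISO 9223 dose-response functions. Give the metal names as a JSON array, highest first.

carbon steel: temperature factor f = -0.054·(3.4) = -0.1836
  sulphur-dioxide contribution → 18.65 μm/a
  chloride contribution → 24.96 μm/a
  ⇒ r_corr(carbon steel) = 43.61 μm/a
copper: f(T) = -0.080·(T−10) [T>10 °C] = -0.2720
  sulphur-dioxide contribution → 1.125 μm/a
  chloride contribution → 1.177 μm/a
  ⇒ r_corr(copper) = 2.302 μm/a
zinc: f(T) = -0.071·(T−10) [T>10 °C] = -0.2414
  sulphur-dioxide contribution → 1.155 μm/a
  chloride contribution → 0.7183 μm/a
  total first-year rate 1.873 μm/a
Ordering by μm/a: carbon steel (43.6) > copper (2.3) > zinc (1.87)

["carbon steel", "copper", "zinc"]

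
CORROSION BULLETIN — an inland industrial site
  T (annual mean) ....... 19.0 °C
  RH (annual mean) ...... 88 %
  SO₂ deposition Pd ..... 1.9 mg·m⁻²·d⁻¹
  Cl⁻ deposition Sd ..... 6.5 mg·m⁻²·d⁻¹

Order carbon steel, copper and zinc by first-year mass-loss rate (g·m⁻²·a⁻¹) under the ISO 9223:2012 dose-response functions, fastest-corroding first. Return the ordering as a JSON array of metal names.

carbon steel: T>10 °C ⇒ hinge -0.054·(19.0−10) = -0.4860
  sulphur-dioxide contribution → 8.835 μm/a
  chloride contribution → 12.7 μm/a
  ⇒ r_corr(carbon steel) = 21.54 μm/a
  mass loss = 21.54 μm/a × 7.85 g/cm³ = 169.1 g·m⁻²·a⁻¹
copper: T>10 °C ⇒ hinge -0.080·(19.0−10) = -0.7200
  sulphur-dioxide contribution → 0.5482 μm/a
  chloride contribution → 1.024 μm/a
  ⇒ r_corr(copper) = 1.572 μm/a
  mass loss = 1.572 μm/a × 8.96 g/cm³ = 14.09 g·m⁻²·a⁻¹
zinc: temperature factor f = -0.071·(9.0) = -0.6390
  sulphur-dioxide contribution → 0.5173 μm/a
  chloride contribution → 0.517 μm/a
  total first-year rate 1.034 μm/a
  mass loss = 1.034 μm/a × 7.14 g/cm³ = 7.385 g·m⁻²·a⁻¹
Ordering by g·m⁻²·a⁻¹: carbon steel (169) > copper (14.1) > zinc (7.39)

["carbon steel", "copper", "zinc"]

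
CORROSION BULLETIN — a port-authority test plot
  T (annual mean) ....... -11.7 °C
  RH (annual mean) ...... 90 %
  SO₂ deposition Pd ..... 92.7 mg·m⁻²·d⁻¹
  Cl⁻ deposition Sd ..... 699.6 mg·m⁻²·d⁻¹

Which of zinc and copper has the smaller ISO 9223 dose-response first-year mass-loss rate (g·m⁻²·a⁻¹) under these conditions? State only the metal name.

zinc: f(T) = +0.038·(T−10) [T≤10 °C] = -0.8246
  SO₂ term: 0.0129·92.7^0.44·exp(0.046·90-0.8246) = 2.606
  Cl⁻ term: 0.0175·699.6^0.57·exp(0.008·90+0.085·-11.7) = 0.5564
  sum: 2.606 + 0.5564 → r_corr = 3.162 μm/a
  mass loss = 3.162 μm/a × 7.14 g/cm³ = 22.58 g·m⁻²·a⁻¹
copper: f(T) = +0.126·(T−10) [T≤10 °C] = -2.7342
  SO₂ term: 0.0053·92.7^0.26·exp(0.059·90-2.7342) = 0.2261
  Sd branch = 0.01025·Sd^0.27·e^(0.036·RH+0.049·T) = 0.8649 μm/a
  r_corr = 0.2261 + 0.8649 = 1.091 μm/a
  mass loss = 1.091 μm/a × 8.96 g/cm³ = 9.776 g·m⁻²·a⁻¹
Ordering by g·m⁻²·a⁻¹: zinc (22.6) > copper (9.78)

copper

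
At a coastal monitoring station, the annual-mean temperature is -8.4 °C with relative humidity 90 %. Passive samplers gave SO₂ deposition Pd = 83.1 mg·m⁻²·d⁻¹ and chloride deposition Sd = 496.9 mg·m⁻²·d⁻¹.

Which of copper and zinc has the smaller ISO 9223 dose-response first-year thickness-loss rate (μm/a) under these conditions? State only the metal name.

copper

copper: temperature factor f = +0.126·(-18.4) = -2.3184
  sulphur-dioxide contribution → 0.3331 μm/a
  chloride contribution → 0.927 μm/a
  ⇒ r_corr(copper) = 1.26 μm/a
zinc: temperature factor f = +0.038·(-18.4) = -0.6992
  sulphur-dioxide contribution → 2.815 μm/a
  chloride contribution → 0.6061 μm/a
  ⇒ r_corr(zinc) = 3.421 μm/a
Ordering by μm/a: zinc (3.42) > copper (1.26)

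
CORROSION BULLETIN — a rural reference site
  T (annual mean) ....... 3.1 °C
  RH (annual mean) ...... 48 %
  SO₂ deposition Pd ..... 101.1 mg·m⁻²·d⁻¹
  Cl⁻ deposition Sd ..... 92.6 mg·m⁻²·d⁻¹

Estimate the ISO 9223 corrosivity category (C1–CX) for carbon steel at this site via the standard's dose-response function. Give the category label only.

carbon steel: temperature factor f = +0.150·(-6.9) = -1.0350
  SO₂ term: 1.77·101.1^0.52·exp(0.02·48-1.0350) = 18.11
  Cl⁻ term: 0.102·92.6^0.62·exp(0.033·48+0.04·3.1) = 9.326
  sum: 18.11 + 9.326 → r_corr = 27.43 μm/a
Category bounds: 25…50 μm/a bracket r_corr ⇒ C3

C3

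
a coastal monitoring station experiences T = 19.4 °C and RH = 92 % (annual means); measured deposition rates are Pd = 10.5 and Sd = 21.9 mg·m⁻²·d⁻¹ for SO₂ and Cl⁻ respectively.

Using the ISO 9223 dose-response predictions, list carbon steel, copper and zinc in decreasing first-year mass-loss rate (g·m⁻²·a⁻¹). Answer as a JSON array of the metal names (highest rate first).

["carbon steel", "copper", "zinc"]

carbon steel: temperature factor f = -0.054·(9.4) = -0.5076
  Pd branch = 1.77·Pd^0.52·e^(0.02·RH+f) = 22.78 μm/a
  Sd branch = 0.102·Sd^0.62·e^(0.033·RH+0.04·T) = 31.28 μm/a
  r_corr = 22.78 + 31.28 = 54.06 μm/a
  mass loss = 54.06 μm/a × 7.85 g/cm³ = 424.4 g·m⁻²·a⁻¹
copper: f(T) = -0.080·(T−10) [T>10 °C] = -0.7520
  SO₂ term: 0.0053·10.5^0.26·exp(0.059·92-0.7520) = 1.048
  Cl⁻ term: 0.01025·21.9^0.27·exp(0.036·92+0.049·19.4) = 1.674
  sum: 1.048 + 1.674 → r_corr = 2.723 μm/a
  mass loss = 2.723 μm/a × 8.96 g/cm³ = 24.4 g·m⁻²·a⁻¹
zinc: temperature factor f = -0.071·(9.4) = -0.6674
  SO₂ term: 0.0129·10.5^0.44·exp(0.046·92-0.6674) = 1.282
  Cl⁻ term: 0.0175·21.9^0.57·exp(0.008·92+0.085·19.4) = 1.104
  r_corr = 1.282 + 1.104 = 2.386 μm/a
  mass loss = 2.386 μm/a × 7.14 g/cm³ = 17.04 g·m⁻²·a⁻¹
Ordering by g·m⁻²·a⁻¹: carbon steel (424) > copper (24.4) > zinc (17)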